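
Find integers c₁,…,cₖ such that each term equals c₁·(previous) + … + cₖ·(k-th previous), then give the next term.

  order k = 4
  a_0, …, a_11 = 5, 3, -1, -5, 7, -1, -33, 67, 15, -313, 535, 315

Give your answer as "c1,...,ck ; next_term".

  a_4 = -1·-5 + -3·-1 + 3·3 + -2·5 = 7
  a_5 = -1·7 + -3·-5 + 3·-1 + -2·3 = -1
  a_6 = -1·-1 + -3·7 + 3·-5 + -2·-1 = -33
  a_7 = -1·-33 + -3·-1 + 3·7 + -2·-5 = 67
  a_8 = -1·67 + -3·-33 + 3·-1 + -2·7 = 15
  a_9 = -1·15 + -3·67 + 3·-33 + -2·-1 = -313
  a_10 = -1·-313 + -3·15 + 3·67 + -2·-33 = 535
  a_11 = -1·535 + -3·-313 + 3·15 + -2·67 = 315
  a_12 = -1·315 + -3·535 + 3·-313 + -2·15 = -2889

-1,-3,3,-2 ; -2889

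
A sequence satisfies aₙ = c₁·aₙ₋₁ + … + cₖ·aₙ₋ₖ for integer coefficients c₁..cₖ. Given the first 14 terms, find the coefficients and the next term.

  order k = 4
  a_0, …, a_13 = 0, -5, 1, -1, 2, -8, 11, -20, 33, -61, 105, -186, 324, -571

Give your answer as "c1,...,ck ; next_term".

-1,1,0,1 ; 1000

  a_4 = -1·-1 + 1·1 + 0·-5 + 1·0 = 2
  a_5 = -1·2 + 1·-1 + 0·1 + 1·-5 = -8
  a_6 = -1·-8 + 1·2 + 0·-1 + 1·1 = 11
  a_7 = -1·11 + 1·-8 + 0·2 + 1·-1 = -20
  a_8 = -1·-20 + 1·11 + 0·-8 + 1·2 = 33
  a_9 = -1·33 + 1·-20 + 0·11 + 1·-8 = -61
  a_10 = -1·-61 + 1·33 + 0·-20 + 1·11 = 105
  a_11 = -1·105 + 1·-61 + 0·33 + 1·-20 = -186
  a_12 = -1·-186 + 1·105 + 0·-61 + 1·33 = 324
  a_13 = -1·324 + 1·-186 + 0·105 + 1·-61 = -571
  a_14 = -1·-571 + 1·324 + 0·-186 + 1·105 = 1000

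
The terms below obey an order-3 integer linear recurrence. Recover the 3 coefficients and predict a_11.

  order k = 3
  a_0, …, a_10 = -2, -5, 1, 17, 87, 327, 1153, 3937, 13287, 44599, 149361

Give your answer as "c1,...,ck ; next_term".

4,-1,-4 ; 499697

  a_3 = 4·1 + -1·-5 + -4·-2 = 17
  a_4 = 4·17 + -1·1 + -4·-5 = 87
  a_5 = 4·87 + -1·17 + -4·1 = 327
  a_6 = 4·327 + -1·87 + -4·17 = 1153
  a_7 = 4·1153 + -1·327 + -4·87 = 3937
  a_8 = 4·3937 + -1·1153 + -4·327 = 13287
  a_9 = 4·13287 + -1·3937 + -4·1153 = 44599
  a_10 = 4·44599 + -1·13287 + -4·3937 = 149361
  a_11 = 4·149361 + -1·44599 + -4·13287 = 499697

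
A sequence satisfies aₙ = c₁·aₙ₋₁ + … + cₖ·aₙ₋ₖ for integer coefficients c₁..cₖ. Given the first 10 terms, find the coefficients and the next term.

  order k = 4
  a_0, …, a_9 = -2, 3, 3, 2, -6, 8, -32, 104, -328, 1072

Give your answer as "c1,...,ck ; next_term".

-4,-2,0,-4 ; -3504

  a_4 = -4·2 + -2·3 + 0·3 + -4·-2 = -6
  a_5 = -4·-6 + -2·2 + 0·3 + -4·3 = 8
  a_6 = -4·8 + -2·-6 + 0·2 + -4·3 = -32
  a_7 = -4·-32 + -2·8 + 0·-6 + -4·2 = 104
  a_8 = -4·104 + -2·-32 + 0·8 + -4·-6 = -328
  a_9 = -4·-328 + -2·104 + 0·-32 + -4·8 = 1072
  a_10 = -4·1072 + -2·-328 + 0·104 + -4·-32 = -3504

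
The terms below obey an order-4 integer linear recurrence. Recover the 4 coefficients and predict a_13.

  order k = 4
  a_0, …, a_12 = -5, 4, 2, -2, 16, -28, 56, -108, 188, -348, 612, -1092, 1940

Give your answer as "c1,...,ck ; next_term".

  a_4 = -1·-2 + 2·2 + 0·4 + -2·-5 = 16
  a_5 = -1·16 + 2·-2 + 0·2 + -2·4 = -28
  a_6 = -1·-28 + 2·16 + 0·-2 + -2·2 = 56
  a_7 = -1·56 + 2·-28 + 0·16 + -2·-2 = -108
  a_8 = -1·-108 + 2·56 + 0·-28 + -2·16 = 188
  a_9 = -1·188 + 2·-108 + 0·56 + -2·-28 = -348
  a_10 = -1·-348 + 2·188 + 0·-108 + -2·56 = 612
  a_11 = -1·612 + 2·-348 + 0·188 + -2·-108 = -1092
  a_12 = -1·-1092 + 2·612 + 0·-348 + -2·188 = 1940
  a_13 = -1·1940 + 2·-1092 + 0·612 + -2·-348 = -3428

-1,2,0,-2 ; -3428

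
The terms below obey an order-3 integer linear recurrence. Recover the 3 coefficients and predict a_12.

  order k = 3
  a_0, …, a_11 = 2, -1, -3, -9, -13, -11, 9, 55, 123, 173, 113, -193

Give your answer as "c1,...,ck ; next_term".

2,-1,-2 ; -845

  a_3 = 2·-3 + -1·-1 + -2·2 = -9
  a_4 = 2·-9 + -1·-3 + -2·-1 = -13
  a_5 = 2·-13 + -1·-9 + -2·-3 = -11
  a_6 = 2·-11 + -1·-13 + -2·-9 = 9
  a_7 = 2·9 + -1·-11 + -2·-13 = 55
  a_8 = 2·55 + -1·9 + -2·-11 = 123
  a_9 = 2·123 + -1·55 + -2·9 = 173
  a_10 = 2·173 + -1·123 + -2·55 = 113
  a_11 = 2·113 + -1·173 + -2·123 = -193
  a_12 = 2·-193 + -1·113 + -2·173 = -845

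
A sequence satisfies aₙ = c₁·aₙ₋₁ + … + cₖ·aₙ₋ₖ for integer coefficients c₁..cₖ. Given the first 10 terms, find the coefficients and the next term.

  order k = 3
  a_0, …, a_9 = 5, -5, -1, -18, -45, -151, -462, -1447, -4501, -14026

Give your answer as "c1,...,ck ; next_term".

  a_3 = 3·-1 + 1·-5 + -2·5 = -18
  a_4 = 3·-18 + 1·-1 + -2·-5 = -45
  a_5 = 3·-45 + 1·-18 + -2·-1 = -151
  a_6 = 3·-151 + 1·-45 + -2·-18 = -462
  a_7 = 3·-462 + 1·-151 + -2·-45 = -1447
  a_8 = 3·-1447 + 1·-462 + -2·-151 = -4501
  a_9 = 3·-4501 + 1·-1447 + -2·-462 = -14026
  a_10 = 3·-14026 + 1·-4501 + -2·-1447 = -43685

3,1,-2 ; -43685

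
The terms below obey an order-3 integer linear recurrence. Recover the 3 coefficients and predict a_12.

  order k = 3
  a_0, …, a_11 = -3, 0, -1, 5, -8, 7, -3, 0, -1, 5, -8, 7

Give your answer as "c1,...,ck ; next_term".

-2,-2,-1 ; -3

  a_3 = -2·-1 + -2·0 + -1·-3 = 5
  a_4 = -2·5 + -2·-1 + -1·0 = -8
  a_5 = -2·-8 + -2·5 + -1·-1 = 7
  a_6 = -2·7 + -2·-8 + -1·5 = -3
  a_7 = -2·-3 + -2·7 + -1·-8 = 0
  a_8 = -2·0 + -2·-3 + -1·7 = -1
  a_9 = -2·-1 + -2·0 + -1·-3 = 5
  a_10 = -2·5 + -2·-1 + -1·0 = -8
  a_11 = -2·-8 + -2·5 + -1·-1 = 7
  a_12 = -2·7 + -2·-8 + -1·5 = -3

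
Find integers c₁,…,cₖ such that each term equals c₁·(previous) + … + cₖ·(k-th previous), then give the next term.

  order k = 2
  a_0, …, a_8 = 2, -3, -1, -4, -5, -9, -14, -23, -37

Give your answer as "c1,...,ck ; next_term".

1,1 ; -60

  a_2 = 1·-3 + 1·2 = -1
  a_3 = 1·-1 + 1·-3 = -4
  a_4 = 1·-4 + 1·-1 = -5
  a_5 = 1·-5 + 1·-4 = -9
  a_6 = 1·-9 + 1·-5 = -14
  a_7 = 1·-14 + 1·-9 = -23
  a_8 = 1·-23 + 1·-14 = -37
  a_9 = 1·-37 + 1·-23 = -60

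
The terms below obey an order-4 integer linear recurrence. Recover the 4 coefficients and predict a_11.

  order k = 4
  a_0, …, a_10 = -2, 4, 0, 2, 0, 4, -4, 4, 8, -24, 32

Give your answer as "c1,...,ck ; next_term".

  a_4 = -2·2 + -2·0 + 2·4 + 2·-2 = 0
  a_5 = -2·0 + -2·2 + 2·0 + 2·4 = 4
  a_6 = -2·4 + -2·0 + 2·2 + 2·0 = -4
  a_7 = -2·-4 + -2·4 + 2·0 + 2·2 = 4
  a_8 = -2·4 + -2·-4 + 2·4 + 2·0 = 8
  a_9 = -2·8 + -2·4 + 2·-4 + 2·4 = -24
  a_10 = -2·-24 + -2·8 + 2·4 + 2·-4 = 32
  a_11 = -2·32 + -2·-24 + 2·8 + 2·4 = 8

-2,-2,2,2 ; 8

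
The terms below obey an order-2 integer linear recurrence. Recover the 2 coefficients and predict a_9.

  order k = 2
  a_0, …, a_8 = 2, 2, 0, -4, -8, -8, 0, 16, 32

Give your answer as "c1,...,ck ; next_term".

2,-2 ; 32

  a_2 = 2·2 + -2·2 = 0
  a_3 = 2·0 + -2·2 = -4
  a_4 = 2·-4 + -2·0 = -8
  a_5 = 2·-8 + -2·-4 = -8
  a_6 = 2·-8 + -2·-8 = 0
  a_7 = 2·0 + -2·-8 = 16
  a_8 = 2·16 + -2·0 = 32
  a_9 = 2·32 + -2·16 = 32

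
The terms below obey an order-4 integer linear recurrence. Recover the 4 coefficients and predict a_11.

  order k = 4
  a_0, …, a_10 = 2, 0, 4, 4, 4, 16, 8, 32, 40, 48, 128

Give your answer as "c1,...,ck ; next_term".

  a_4 = 0·4 + 2·4 + 2·0 + -2·2 = 4
  a_5 = 0·4 + 2·4 + 2·4 + -2·0 = 16
  a_6 = 0·16 + 2·4 + 2·4 + -2·4 = 8
  a_7 = 0·8 + 2·16 + 2·4 + -2·4 = 32
  a_8 = 0·32 + 2·8 + 2·16 + -2·4 = 40
  a_9 = 0·40 + 2·32 + 2·8 + -2·16 = 48
  a_10 = 0·48 + 2·40 + 2·32 + -2·8 = 128
  a_11 = 0·128 + 2·48 + 2·40 + -2·32 = 112

0,2,2,-2 ; 112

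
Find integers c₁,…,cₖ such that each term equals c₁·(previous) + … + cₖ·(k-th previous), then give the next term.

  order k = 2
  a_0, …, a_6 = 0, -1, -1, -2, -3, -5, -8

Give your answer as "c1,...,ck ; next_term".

  a_2 = 1·-1 + 1·0 = -1
  a_3 = 1·-1 + 1·-1 = -2
  a_4 = 1·-2 + 1·-1 = -3
  a_5 = 1·-3 + 1·-2 = -5
  a_6 = 1·-5 + 1·-3 = -8
  a_7 = 1·-8 + 1·-5 = -13

1,1 ; -13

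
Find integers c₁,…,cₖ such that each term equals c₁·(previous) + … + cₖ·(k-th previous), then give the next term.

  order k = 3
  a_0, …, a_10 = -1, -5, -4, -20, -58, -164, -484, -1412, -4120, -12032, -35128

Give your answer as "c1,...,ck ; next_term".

  a_3 = 2·-4 + 2·-5 + 2·-1 = -20
  a_4 = 2·-20 + 2·-4 + 2·-5 = -58
  a_5 = 2·-58 + 2·-20 + 2·-4 = -164
  a_6 = 2·-164 + 2·-58 + 2·-20 = -484
  a_7 = 2·-484 + 2·-164 + 2·-58 = -1412
  a_8 = 2·-1412 + 2·-484 + 2·-164 = -4120
  a_9 = 2·-4120 + 2·-1412 + 2·-484 = -12032
  a_10 = 2·-12032 + 2·-4120 + 2·-1412 = -35128
  a_11 = 2·-35128 + 2·-12032 + 2·-4120 = -102560

2,2,2 ; -102560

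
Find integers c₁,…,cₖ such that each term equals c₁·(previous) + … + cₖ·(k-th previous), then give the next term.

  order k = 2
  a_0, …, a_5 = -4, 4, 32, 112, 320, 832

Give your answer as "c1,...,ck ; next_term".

4,-4 ; 2048

  a_2 = 4·4 + -4·-4 = 32
  a_3 = 4·32 + -4·4 = 112
  a_4 = 4·112 + -4·32 = 320
  a_5 = 4·320 + -4·112 = 832
  a_6 = 4·832 + -4·320 = 2048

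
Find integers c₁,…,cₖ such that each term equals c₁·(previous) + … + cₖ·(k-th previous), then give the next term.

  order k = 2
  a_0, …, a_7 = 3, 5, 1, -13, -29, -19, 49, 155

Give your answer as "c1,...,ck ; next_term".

  a_2 = 2·5 + -3·3 = 1
  a_3 = 2·1 + -3·5 = -13
  a_4 = 2·-13 + -3·1 = -29
  a_5 = 2·-29 + -3·-13 = -19
  a_6 = 2·-19 + -3·-29 = 49
  a_7 = 2·49 + -3·-19 = 155
  a_8 = 2·155 + -3·49 = 163

2,-3 ; 163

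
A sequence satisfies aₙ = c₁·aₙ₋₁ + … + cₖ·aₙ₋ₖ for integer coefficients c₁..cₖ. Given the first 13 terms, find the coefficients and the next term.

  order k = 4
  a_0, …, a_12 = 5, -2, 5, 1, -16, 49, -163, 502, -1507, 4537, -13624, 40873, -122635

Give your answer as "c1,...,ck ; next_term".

  a_4 = -3·1 + 0·5 + -1·-2 + -3·5 = -16
  a_5 = -3·-16 + 0·1 + -1·5 + -3·-2 = 49
  a_6 = -3·49 + 0·-16 + -1·1 + -3·5 = -163
  a_7 = -3·-163 + 0·49 + -1·-16 + -3·1 = 502
  a_8 = -3·502 + 0·-163 + -1·49 + -3·-16 = -1507
  a_9 = -3·-1507 + 0·502 + -1·-163 + -3·49 = 4537
  a_10 = -3·4537 + 0·-1507 + -1·502 + -3·-163 = -13624
  a_11 = -3·-13624 + 0·4537 + -1·-1507 + -3·502 = 40873
  a_12 = -3·40873 + 0·-13624 + -1·4537 + -3·-1507 = -122635
  a_13 = -3·-122635 + 0·40873 + -1·-13624 + -3·4537 = 367918

-3,0,-1,-3 ; 367918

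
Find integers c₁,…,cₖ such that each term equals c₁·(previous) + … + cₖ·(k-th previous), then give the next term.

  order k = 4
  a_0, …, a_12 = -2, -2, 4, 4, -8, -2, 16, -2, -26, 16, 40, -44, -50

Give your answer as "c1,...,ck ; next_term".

0,-1,1,1 ; 100

  a_4 = 0·4 + -1·4 + 1·-2 + 1·-2 = -8
  a_5 = 0·-8 + -1·4 + 1·4 + 1·-2 = -2
  a_6 = 0·-2 + -1·-8 + 1·4 + 1·4 = 16
  a_7 = 0·16 + -1·-2 + 1·-8 + 1·4 = -2
  a_8 = 0·-2 + -1·16 + 1·-2 + 1·-8 = -26
  a_9 = 0·-26 + -1·-2 + 1·16 + 1·-2 = 16
  a_10 = 0·16 + -1·-26 + 1·-2 + 1·16 = 40
  a_11 = 0·40 + -1·16 + 1·-26 + 1·-2 = -44
  a_12 = 0·-44 + -1·40 + 1·16 + 1·-26 = -50
  a_13 = 0·-50 + -1·-44 + 1·40 + 1·16 = 100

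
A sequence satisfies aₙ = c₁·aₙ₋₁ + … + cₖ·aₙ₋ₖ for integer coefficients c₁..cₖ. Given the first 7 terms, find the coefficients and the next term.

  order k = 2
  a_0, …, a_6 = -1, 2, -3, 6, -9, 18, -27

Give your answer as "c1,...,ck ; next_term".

  a_2 = 0·2 + 3·-1 = -3
  a_3 = 0·-3 + 3·2 = 6
  a_4 = 0·6 + 3·-3 = -9
  a_5 = 0·-9 + 3·6 = 18
  a_6 = 0·18 + 3·-9 = -27
  a_7 = 0·-27 + 3·18 = 54

0,3 ; 54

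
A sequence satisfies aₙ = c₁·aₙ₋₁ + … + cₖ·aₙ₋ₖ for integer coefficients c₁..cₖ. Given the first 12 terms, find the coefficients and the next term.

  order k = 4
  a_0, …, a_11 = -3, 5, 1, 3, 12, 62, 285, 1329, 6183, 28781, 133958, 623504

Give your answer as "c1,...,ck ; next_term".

4,3,0,1 ; 2902073

  a_4 = 4·3 + 3·1 + 0·5 + 1·-3 = 12
  a_5 = 4·12 + 3·3 + 0·1 + 1·5 = 62
  a_6 = 4·62 + 3·12 + 0·3 + 1·1 = 285
  a_7 = 4·285 + 3·62 + 0·12 + 1·3 = 1329
  a_8 = 4·1329 + 3·285 + 0·62 + 1·12 = 6183
  a_9 = 4·6183 + 3·1329 + 0·285 + 1·62 = 28781
  a_10 = 4·28781 + 3·6183 + 0·1329 + 1·285 = 133958
  a_11 = 4·133958 + 3·28781 + 0·6183 + 1·1329 = 623504
  a_12 = 4·623504 + 3·133958 + 0·28781 + 1·6183 = 2902073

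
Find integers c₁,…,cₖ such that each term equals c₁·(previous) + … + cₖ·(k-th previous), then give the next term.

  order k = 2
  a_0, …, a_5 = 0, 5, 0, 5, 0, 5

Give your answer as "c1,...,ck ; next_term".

0,1 ; 0

  a_2 = 0·5 + 1·0 = 0
  a_3 = 0·0 + 1·5 = 5
  a_4 = 0·5 + 1·0 = 0
  a_5 = 0·0 + 1·5 = 5
  a_6 = 0·5 + 1·0 = 0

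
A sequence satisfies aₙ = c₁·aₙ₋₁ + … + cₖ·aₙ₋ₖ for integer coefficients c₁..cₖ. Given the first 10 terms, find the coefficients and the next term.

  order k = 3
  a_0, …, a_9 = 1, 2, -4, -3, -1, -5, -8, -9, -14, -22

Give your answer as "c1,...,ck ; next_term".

  a_3 = 1·-4 + 0·2 + 1·1 = -3
  a_4 = 1·-3 + 0·-4 + 1·2 = -1
  a_5 = 1·-1 + 0·-3 + 1·-4 = -5
  a_6 = 1·-5 + 0·-1 + 1·-3 = -8
  a_7 = 1·-8 + 0·-5 + 1·-1 = -9
  a_8 = 1·-9 + 0·-8 + 1·-5 = -14
  a_9 = 1·-14 + 0·-9 + 1·-8 = -22
  a_10 = 1·-22 + 0·-14 + 1·-9 = -31

1,0,1 ; -31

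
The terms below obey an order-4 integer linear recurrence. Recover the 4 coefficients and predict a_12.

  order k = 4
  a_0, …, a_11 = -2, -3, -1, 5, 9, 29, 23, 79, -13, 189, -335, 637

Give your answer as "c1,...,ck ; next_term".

  a_4 = 0·5 + 4·-1 + -3·-3 + -2·-2 = 9
  a_5 = 0·9 + 4·5 + -3·-1 + -2·-3 = 29
  a_6 = 0·29 + 4·9 + -3·5 + -2·-1 = 23
  a_7 = 0·23 + 4·29 + -3·9 + -2·5 = 79
  a_8 = 0·79 + 4·23 + -3·29 + -2·9 = -13
  a_9 = 0·-13 + 4·79 + -3·23 + -2·29 = 189
  a_10 = 0·189 + 4·-13 + -3·79 + -2·23 = -335
  a_11 = 0·-335 + 4·189 + -3·-13 + -2·79 = 637
  a_12 = 0·637 + 4·-335 + -3·189 + -2·-13 = -1881

0,4,-3,-2 ; -1881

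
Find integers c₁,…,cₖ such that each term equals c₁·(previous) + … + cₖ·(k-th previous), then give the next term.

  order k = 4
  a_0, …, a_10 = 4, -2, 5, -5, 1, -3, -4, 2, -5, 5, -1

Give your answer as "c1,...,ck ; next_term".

  a_4 = 0·-5 + 1·5 + 0·-2 + -1·4 = 1
  a_5 = 0·1 + 1·-5 + 0·5 + -1·-2 = -3
  a_6 = 0·-3 + 1·1 + 0·-5 + -1·5 = -4
  a_7 = 0·-4 + 1·-3 + 0·1 + -1·-5 = 2
  a_8 = 0·2 + 1·-4 + 0·-3 + -1·1 = -5
  a_9 = 0·-5 + 1·2 + 0·-4 + -1·-3 = 5
  a_10 = 0·5 + 1·-5 + 0·2 + -1·-4 = -1
  a_11 = 0·-1 + 1·5 + 0·-5 + -1·2 = 3

0,1,0,-1 ; 3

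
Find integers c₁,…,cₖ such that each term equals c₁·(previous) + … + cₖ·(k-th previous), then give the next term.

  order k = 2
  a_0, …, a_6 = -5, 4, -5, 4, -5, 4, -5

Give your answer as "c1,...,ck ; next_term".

0,1 ; 4

  a_2 = 0·4 + 1·-5 = -5
  a_3 = 0·-5 + 1·4 = 4
  a_4 = 0·4 + 1·-5 = -5
  a_5 = 0·-5 + 1·4 = 4
  a_6 = 0·4 + 1·-5 = -5
  a_7 = 0·-5 + 1·4 = 4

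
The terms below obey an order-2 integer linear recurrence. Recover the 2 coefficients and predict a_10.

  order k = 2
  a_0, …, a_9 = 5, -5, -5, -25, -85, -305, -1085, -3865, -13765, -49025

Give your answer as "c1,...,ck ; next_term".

3,2 ; -174605

  a_2 = 3·-5 + 2·5 = -5
  a_3 = 3·-5 + 2·-5 = -25
  a_4 = 3·-25 + 2·-5 = -85
  a_5 = 3·-85 + 2·-25 = -305
  a_6 = 3·-305 + 2·-85 = -1085
  a_7 = 3·-1085 + 2·-305 = -3865
  a_8 = 3·-3865 + 2·-1085 = -13765
  a_9 = 3·-13765 + 2·-3865 = -49025
  a_10 = 3·-49025 + 2·-13765 = -174605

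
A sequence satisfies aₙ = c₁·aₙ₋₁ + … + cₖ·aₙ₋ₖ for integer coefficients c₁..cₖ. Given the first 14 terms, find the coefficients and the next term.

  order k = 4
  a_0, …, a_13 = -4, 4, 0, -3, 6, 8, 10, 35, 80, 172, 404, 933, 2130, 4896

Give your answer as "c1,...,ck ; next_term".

  a_4 = 2·-3 + 0·0 + 2·4 + -1·-4 = 6
  a_5 = 2·6 + 0·-3 + 2·0 + -1·4 = 8
  a_6 = 2·8 + 0·6 + 2·-3 + -1·0 = 10
  a_7 = 2·10 + 0·8 + 2·6 + -1·-3 = 35
  a_8 = 2·35 + 0·10 + 2·8 + -1·6 = 80
  a_9 = 2·80 + 0·35 + 2·10 + -1·8 = 172
  a_10 = 2·172 + 0·80 + 2·35 + -1·10 = 404
  a_11 = 2·404 + 0·172 + 2·80 + -1·35 = 933
  a_12 = 2·933 + 0·404 + 2·172 + -1·80 = 2130
  a_13 = 2·2130 + 0·933 + 2·404 + -1·172 = 4896
  a_14 = 2·4896 + 0·2130 + 2·933 + -1·404 = 11254

2,0,2,-1 ; 11254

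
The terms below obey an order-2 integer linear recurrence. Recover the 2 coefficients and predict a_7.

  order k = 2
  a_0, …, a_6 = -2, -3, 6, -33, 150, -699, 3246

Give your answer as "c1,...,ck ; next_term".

  a_2 = -4·-3 + 3·-2 = 6
  a_3 = -4·6 + 3·-3 = -33
  a_4 = -4·-33 + 3·6 = 150
  a_5 = -4·150 + 3·-33 = -699
  a_6 = -4·-699 + 3·150 = 3246
  a_7 = -4·3246 + 3·-699 = -15081

-4,3 ; -15081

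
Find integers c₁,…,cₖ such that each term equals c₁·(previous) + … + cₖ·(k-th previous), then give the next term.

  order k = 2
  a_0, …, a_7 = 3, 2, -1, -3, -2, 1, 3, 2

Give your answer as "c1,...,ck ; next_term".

  a_2 = 1·2 + -1·3 = -1
  a_3 = 1·-1 + -1·2 = -3
  a_4 = 1·-3 + -1·-1 = -2
  a_5 = 1·-2 + -1·-3 = 1
  a_6 = 1·1 + -1·-2 = 3
  a_7 = 1·3 + -1·1 = 2
  a_8 = 1·2 + -1·3 = -1

1,-1 ; -1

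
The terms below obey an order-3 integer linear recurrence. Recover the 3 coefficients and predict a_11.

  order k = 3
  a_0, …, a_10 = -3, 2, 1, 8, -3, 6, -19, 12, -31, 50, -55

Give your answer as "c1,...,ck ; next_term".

0,1,-2 ; 112

  a_3 = 0·1 + 1·2 + -2·-3 = 8
  a_4 = 0·8 + 1·1 + -2·2 = -3
  a_5 = 0·-3 + 1·8 + -2·1 = 6
  a_6 = 0·6 + 1·-3 + -2·8 = -19
  a_7 = 0·-19 + 1·6 + -2·-3 = 12
  a_8 = 0·12 + 1·-19 + -2·6 = -31
  a_9 = 0·-31 + 1·12 + -2·-19 = 50
  a_10 = 0·50 + 1·-31 + -2·12 = -55
  a_11 = 0·-55 + 1·50 + -2·-31 = 112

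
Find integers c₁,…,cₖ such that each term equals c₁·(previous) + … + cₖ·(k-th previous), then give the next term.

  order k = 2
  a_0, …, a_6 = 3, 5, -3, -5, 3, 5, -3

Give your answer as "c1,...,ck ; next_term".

  a_2 = 0·5 + -1·3 = -3
  a_3 = 0·-3 + -1·5 = -5
  a_4 = 0·-5 + -1·-3 = 3
  a_5 = 0·3 + -1·-5 = 5
  a_6 = 0·5 + -1·3 = -3
  a_7 = 0·-3 + -1·5 = -5

0,-1 ; -5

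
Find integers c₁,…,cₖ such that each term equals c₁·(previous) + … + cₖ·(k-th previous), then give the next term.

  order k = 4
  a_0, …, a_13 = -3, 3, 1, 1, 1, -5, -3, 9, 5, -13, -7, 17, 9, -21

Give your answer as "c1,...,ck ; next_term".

0,-2,0,-1 ; -11

  a_4 = 0·1 + -2·1 + 0·3 + -1·-3 = 1
  a_5 = 0·1 + -2·1 + 0·1 + -1·3 = -5
  a_6 = 0·-5 + -2·1 + 0·1 + -1·1 = -3
  a_7 = 0·-3 + -2·-5 + 0·1 + -1·1 = 9
  a_8 = 0·9 + -2·-3 + 0·-5 + -1·1 = 5
  a_9 = 0·5 + -2·9 + 0·-3 + -1·-5 = -13
  a_10 = 0·-13 + -2·5 + 0·9 + -1·-3 = -7
  a_11 = 0·-7 + -2·-13 + 0·5 + -1·9 = 17
  a_12 = 0·17 + -2·-7 + 0·-13 + -1·5 = 9
  a_13 = 0·9 + -2·17 + 0·-7 + -1·-13 = -21
  a_14 = 0·-21 + -2·9 + 0·17 + -1·-7 = -11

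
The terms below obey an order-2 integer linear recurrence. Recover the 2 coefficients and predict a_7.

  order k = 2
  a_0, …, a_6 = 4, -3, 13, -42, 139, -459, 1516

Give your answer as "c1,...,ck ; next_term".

-3,1 ; -5007

  a_2 = -3·-3 + 1·4 = 13
  a_3 = -3·13 + 1·-3 = -42
  a_4 = -3·-42 + 1·13 = 139
  a_5 = -3·139 + 1·-42 = -459
  a_6 = -3·-459 + 1·139 = 1516
  a_7 = -3·1516 + 1·-459 = -5007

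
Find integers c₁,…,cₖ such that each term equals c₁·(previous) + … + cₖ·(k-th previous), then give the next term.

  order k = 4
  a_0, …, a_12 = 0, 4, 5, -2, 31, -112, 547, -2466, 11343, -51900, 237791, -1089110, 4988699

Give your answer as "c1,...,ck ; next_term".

-4,3,2,2 ; -22850344

  a_4 = -4·-2 + 3·5 + 2·4 + 2·0 = 31
  a_5 = -4·31 + 3·-2 + 2·5 + 2·4 = -112
  a_6 = -4·-112 + 3·31 + 2·-2 + 2·5 = 547
  a_7 = -4·547 + 3·-112 + 2·31 + 2·-2 = -2466
  a_8 = -4·-2466 + 3·547 + 2·-112 + 2·31 = 11343
  a_9 = -4·11343 + 3·-2466 + 2·547 + 2·-112 = -51900
  a_10 = -4·-51900 + 3·11343 + 2·-2466 + 2·547 = 237791
  a_11 = -4·237791 + 3·-51900 + 2·11343 + 2·-2466 = -1089110
  a_12 = -4·-1089110 + 3·237791 + 2·-51900 + 2·11343 = 4988699
  a_13 = -4·4988699 + 3·-1089110 + 2·237791 + 2·-51900 = -22850344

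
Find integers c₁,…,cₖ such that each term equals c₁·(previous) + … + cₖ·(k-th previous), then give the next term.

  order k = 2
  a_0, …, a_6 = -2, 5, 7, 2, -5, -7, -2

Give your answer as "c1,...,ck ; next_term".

  a_2 = 1·5 + -1·-2 = 7
  a_3 = 1·7 + -1·5 = 2
  a_4 = 1·2 + -1·7 = -5
  a_5 = 1·-5 + -1·2 = -7
  a_6 = 1·-7 + -1·-5 = -2
  a_7 = 1·-2 + -1·-7 = 5

1,-1 ; 5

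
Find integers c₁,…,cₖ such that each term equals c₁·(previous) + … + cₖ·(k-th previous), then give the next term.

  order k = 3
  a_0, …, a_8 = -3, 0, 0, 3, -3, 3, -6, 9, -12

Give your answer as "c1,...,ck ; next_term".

-1,0,-1 ; 18

  a_3 = -1·0 + 0·0 + -1·-3 = 3
  a_4 = -1·3 + 0·0 + -1·0 = -3
  a_5 = -1·-3 + 0·3 + -1·0 = 3
  a_6 = -1·3 + 0·-3 + -1·3 = -6
  a_7 = -1·-6 + 0·3 + -1·-3 = 9
  a_8 = -1·9 + 0·-6 + -1·3 = -12
  a_9 = -1·-12 + 0·9 + -1·-6 = 18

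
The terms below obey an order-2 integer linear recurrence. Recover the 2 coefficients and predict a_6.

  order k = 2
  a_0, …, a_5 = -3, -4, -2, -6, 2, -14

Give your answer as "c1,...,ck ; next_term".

  a_2 = -1·-4 + 2·-3 = -2
  a_3 = -1·-2 + 2·-4 = -6
  a_4 = -1·-6 + 2·-2 = 2
  a_5 = -1·2 + 2·-6 = -14
  a_6 = -1·-14 + 2·2 = 18

-1,2 ; 18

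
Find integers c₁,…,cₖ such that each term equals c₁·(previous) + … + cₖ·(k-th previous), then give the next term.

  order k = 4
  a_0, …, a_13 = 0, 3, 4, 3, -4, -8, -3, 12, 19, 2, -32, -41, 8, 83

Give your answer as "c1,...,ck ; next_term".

1,-1,-1,1 ; 84

  a_4 = 1·3 + -1·4 + -1·3 + 1·0 = -4
  a_5 = 1·-4 + -1·3 + -1·4 + 1·3 = -8
  a_6 = 1·-8 + -1·-4 + -1·3 + 1·4 = -3
  a_7 = 1·-3 + -1·-8 + -1·-4 + 1·3 = 12
  a_8 = 1·12 + -1·-3 + -1·-8 + 1·-4 = 19
  a_9 = 1·19 + -1·12 + -1·-3 + 1·-8 = 2
  a_10 = 1·2 + -1·19 + -1·12 + 1·-3 = -32
  a_11 = 1·-32 + -1·2 + -1·19 + 1·12 = -41
  a_12 = 1·-41 + -1·-32 + -1·2 + 1·19 = 8
  a_13 = 1·8 + -1·-41 + -1·-32 + 1·2 = 83
  a_14 = 1·83 + -1·8 + -1·-41 + 1·-32 = 84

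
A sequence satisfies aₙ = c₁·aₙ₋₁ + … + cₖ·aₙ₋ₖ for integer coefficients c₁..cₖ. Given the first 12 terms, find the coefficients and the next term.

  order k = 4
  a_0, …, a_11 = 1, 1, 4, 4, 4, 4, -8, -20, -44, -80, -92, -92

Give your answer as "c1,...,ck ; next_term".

1,1,0,-4 ; -8

  a_4 = 1·4 + 1·4 + 0·1 + -4·1 = 4
  a_5 = 1·4 + 1·4 + 0·4 + -4·1 = 4
  a_6 = 1·4 + 1·4 + 0·4 + -4·4 = -8
  a_7 = 1·-8 + 1·4 + 0·4 + -4·4 = -20
  a_8 = 1·-20 + 1·-8 + 0·4 + -4·4 = -44
  a_9 = 1·-44 + 1·-20 + 0·-8 + -4·4 = -80
  a_10 = 1·-80 + 1·-44 + 0·-20 + -4·-8 = -92
  a_11 = 1·-92 + 1·-80 + 0·-44 + -4·-20 = -92
  a_12 = 1·-92 + 1·-92 + 0·-80 + -4·-44 = -8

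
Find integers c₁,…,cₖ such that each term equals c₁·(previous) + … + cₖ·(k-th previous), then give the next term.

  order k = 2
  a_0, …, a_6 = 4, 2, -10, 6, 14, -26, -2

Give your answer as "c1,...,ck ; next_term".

-1,-2 ; 54

  a_2 = -1·2 + -2·4 = -10
  a_3 = -1·-10 + -2·2 = 6
  a_4 = -1·6 + -2·-10 = 14
  a_5 = -1·14 + -2·6 = -26
  a_6 = -1·-26 + -2·14 = -2
  a_7 = -1·-2 + -2·-26 = 54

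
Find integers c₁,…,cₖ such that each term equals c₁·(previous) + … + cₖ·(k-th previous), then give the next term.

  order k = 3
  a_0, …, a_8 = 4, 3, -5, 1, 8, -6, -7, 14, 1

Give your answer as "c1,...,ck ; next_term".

0,-1,1 ; -21

  a_3 = 0·-5 + -1·3 + 1·4 = 1
  a_4 = 0·1 + -1·-5 + 1·3 = 8
  a_5 = 0·8 + -1·1 + 1·-5 = -6
  a_6 = 0·-6 + -1·8 + 1·1 = -7
  a_7 = 0·-7 + -1·-6 + 1·8 = 14
  a_8 = 0·14 + -1·-7 + 1·-6 = 1
  a_9 = 0·1 + -1·14 + 1·-7 = -21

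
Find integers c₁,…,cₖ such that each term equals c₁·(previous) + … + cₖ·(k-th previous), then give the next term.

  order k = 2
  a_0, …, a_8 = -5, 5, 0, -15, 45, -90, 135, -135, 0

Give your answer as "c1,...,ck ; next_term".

-3,-3 ; 405

  a_2 = -3·5 + -3·-5 = 0
  a_3 = -3·0 + -3·5 = -15
  a_4 = -3·-15 + -3·0 = 45
  a_5 = -3·45 + -3·-15 = -90
  a_6 = -3·-90 + -3·45 = 135
  a_7 = -3·135 + -3·-90 = -135
  a_8 = -3·-135 + -3·135 = 0
  a_9 = -3·0 + -3·-135 = 405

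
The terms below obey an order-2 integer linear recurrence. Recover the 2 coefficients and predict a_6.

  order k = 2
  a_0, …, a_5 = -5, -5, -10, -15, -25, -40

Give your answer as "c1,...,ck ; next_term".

1,1 ; -65

  a_2 = 1·-5 + 1·-5 = -10
  a_3 = 1·-10 + 1·-5 = -15
  a_4 = 1·-15 + 1·-10 = -25
  a_5 = 1·-25 + 1·-15 = -40
  a_6 = 1·-40 + 1·-25 = -65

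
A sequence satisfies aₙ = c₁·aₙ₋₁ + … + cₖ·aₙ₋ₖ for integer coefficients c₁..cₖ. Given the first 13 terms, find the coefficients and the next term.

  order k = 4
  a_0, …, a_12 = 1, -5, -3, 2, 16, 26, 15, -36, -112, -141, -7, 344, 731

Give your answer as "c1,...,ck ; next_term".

2,-2,-1,1 ; 640

  a_4 = 2·2 + -2·-3 + -1·-5 + 1·1 = 16
  a_5 = 2·16 + -2·2 + -1·-3 + 1·-5 = 26
  a_6 = 2·26 + -2·16 + -1·2 + 1·-3 = 15
  a_7 = 2·15 + -2·26 + -1·16 + 1·2 = -36
  a_8 = 2·-36 + -2·15 + -1·26 + 1·16 = -112
  a_9 = 2·-112 + -2·-36 + -1·15 + 1·26 = -141
  a_10 = 2·-141 + -2·-112 + -1·-36 + 1·15 = -7
  a_11 = 2·-7 + -2·-141 + -1·-112 + 1·-36 = 344
  a_12 = 2·344 + -2·-7 + -1·-141 + 1·-112 = 731
  a_13 = 2·731 + -2·344 + -1·-7 + 1·-141 = 640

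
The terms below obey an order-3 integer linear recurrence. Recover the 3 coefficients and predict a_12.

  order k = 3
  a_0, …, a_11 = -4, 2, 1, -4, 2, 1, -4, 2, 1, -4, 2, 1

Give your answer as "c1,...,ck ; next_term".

  a_3 = 0·1 + 0·2 + 1·-4 = -4
  a_4 = 0·-4 + 0·1 + 1·2 = 2
  a_5 = 0·2 + 0·-4 + 1·1 = 1
  a_6 = 0·1 + 0·2 + 1·-4 = -4
  a_7 = 0·-4 + 0·1 + 1·2 = 2
  a_8 = 0·2 + 0·-4 + 1·1 = 1
  a_9 = 0·1 + 0·2 + 1·-4 = -4
  a_10 = 0·-4 + 0·1 + 1·2 = 2
  a_11 = 0·2 + 0·-4 + 1·1 = 1
  a_12 = 0·1 + 0·2 + 1·-4 = -4

0,0,1 ; -4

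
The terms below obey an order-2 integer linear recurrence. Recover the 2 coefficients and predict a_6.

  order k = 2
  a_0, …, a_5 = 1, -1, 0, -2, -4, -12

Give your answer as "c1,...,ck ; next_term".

  a_2 = 2·-1 + 2·1 = 0
  a_3 = 2·0 + 2·-1 = -2
  a_4 = 2·-2 + 2·0 = -4
  a_5 = 2·-4 + 2·-2 = -12
  a_6 = 2·-12 + 2·-4 = -32

2,2 ; -32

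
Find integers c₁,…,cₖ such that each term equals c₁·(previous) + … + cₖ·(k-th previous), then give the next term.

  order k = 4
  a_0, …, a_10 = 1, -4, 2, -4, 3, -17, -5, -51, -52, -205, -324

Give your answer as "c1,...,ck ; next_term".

1,2,0,3 ; -887

  a_4 = 1·-4 + 2·2 + 0·-4 + 3·1 = 3
  a_5 = 1·3 + 2·-4 + 0·2 + 3·-4 = -17
  a_6 = 1·-17 + 2·3 + 0·-4 + 3·2 = -5
  a_7 = 1·-5 + 2·-17 + 0·3 + 3·-4 = -51
  a_8 = 1·-51 + 2·-5 + 0·-17 + 3·3 = -52
  a_9 = 1·-52 + 2·-51 + 0·-5 + 3·-17 = -205
  a_10 = 1·-205 + 2·-52 + 0·-51 + 3·-5 = -324
  a_11 = 1·-324 + 2·-205 + 0·-52 + 3·-51 = -887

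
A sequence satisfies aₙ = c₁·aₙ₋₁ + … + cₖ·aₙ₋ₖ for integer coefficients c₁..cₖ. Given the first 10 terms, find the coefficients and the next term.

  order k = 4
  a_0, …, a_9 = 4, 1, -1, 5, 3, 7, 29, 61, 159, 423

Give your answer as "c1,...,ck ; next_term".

2,1,2,-2 ; 1069

  a_4 = 2·5 + 1·-1 + 2·1 + -2·4 = 3
  a_5 = 2·3 + 1·5 + 2·-1 + -2·1 = 7
  a_6 = 2·7 + 1·3 + 2·5 + -2·-1 = 29
  a_7 = 2·29 + 1·7 + 2·3 + -2·5 = 61
  a_8 = 2·61 + 1·29 + 2·7 + -2·3 = 159
  a_9 = 2·159 + 1·61 + 2·29 + -2·7 = 423
  a_10 = 2·423 + 1·159 + 2·61 + -2·29 = 1069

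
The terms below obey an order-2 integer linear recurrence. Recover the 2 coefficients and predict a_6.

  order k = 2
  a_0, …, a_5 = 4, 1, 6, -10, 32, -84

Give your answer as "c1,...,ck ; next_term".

-2,2 ; 232

  a_2 = -2·1 + 2·4 = 6
  a_3 = -2·6 + 2·1 = -10
  a_4 = -2·-10 + 2·6 = 32
  a_5 = -2·32 + 2·-10 = -84
  a_6 = -2·-84 + 2·32 = 232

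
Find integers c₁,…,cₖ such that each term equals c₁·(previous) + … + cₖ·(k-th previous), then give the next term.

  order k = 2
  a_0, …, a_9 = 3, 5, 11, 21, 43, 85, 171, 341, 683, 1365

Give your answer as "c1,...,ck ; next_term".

1,2 ; 2731

  a_2 = 1·5 + 2·3 = 11
  a_3 = 1·11 + 2·5 = 21
  a_4 = 1·21 + 2·11 = 43
  a_5 = 1·43 + 2·21 = 85
  a_6 = 1·85 + 2·43 = 171
  a_7 = 1·171 + 2·85 = 341
  a_8 = 1·341 + 2·171 = 683
  a_9 = 1·683 + 2·341 = 1365
  a_10 = 1·1365 + 2·683 = 2731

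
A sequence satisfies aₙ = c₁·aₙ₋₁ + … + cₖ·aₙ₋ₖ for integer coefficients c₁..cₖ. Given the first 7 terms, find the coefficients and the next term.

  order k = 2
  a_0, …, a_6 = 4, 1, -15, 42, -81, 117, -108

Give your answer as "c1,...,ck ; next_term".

-3,-3 ; -27

  a_2 = -3·1 + -3·4 = -15
  a_3 = -3·-15 + -3·1 = 42
  a_4 = -3·42 + -3·-15 = -81
  a_5 = -3·-81 + -3·42 = 117
  a_6 = -3·117 + -3·-81 = -108
  a_7 = -3·-108 + -3·117 = -27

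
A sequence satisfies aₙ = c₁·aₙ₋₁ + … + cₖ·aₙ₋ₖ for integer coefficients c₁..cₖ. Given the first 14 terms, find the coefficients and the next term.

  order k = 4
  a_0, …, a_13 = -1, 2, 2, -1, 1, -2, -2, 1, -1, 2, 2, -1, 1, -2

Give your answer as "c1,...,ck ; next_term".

  a_4 = 0·-1 + 0·2 + 0·2 + -1·-1 = 1
  a_5 = 0·1 + 0·-1 + 0·2 + -1·2 = -2
  a_6 = 0·-2 + 0·1 + 0·-1 + -1·2 = -2
  a_7 = 0·-2 + 0·-2 + 0·1 + -1·-1 = 1
  a_8 = 0·1 + 0·-2 + 0·-2 + -1·1 = -1
  a_9 = 0·-1 + 0·1 + 0·-2 + -1·-2 = 2
  a_10 = 0·2 + 0·-1 + 0·1 + -1·-2 = 2
  a_11 = 0·2 + 0·2 + 0·-1 + -1·1 = -1
  a_12 = 0·-1 + 0·2 + 0·2 + -1·-1 = 1
  a_13 = 0·1 + 0·-1 + 0·2 + -1·2 = -2
  a_14 = 0·-2 + 0·1 + 0·-1 + -1·2 = -2

0,0,0,-1 ; -2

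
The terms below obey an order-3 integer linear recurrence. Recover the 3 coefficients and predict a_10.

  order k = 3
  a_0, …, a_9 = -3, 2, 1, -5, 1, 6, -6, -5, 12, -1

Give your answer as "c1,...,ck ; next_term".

  a_3 = 0·1 + -1·2 + 1·-3 = -5
  a_4 = 0·-5 + -1·1 + 1·2 = 1
  a_5 = 0·1 + -1·-5 + 1·1 = 6
  a_6 = 0·6 + -1·1 + 1·-5 = -6
  a_7 = 0·-6 + -1·6 + 1·1 = -5
  a_8 = 0·-5 + -1·-6 + 1·6 = 12
  a_9 = 0·12 + -1·-5 + 1·-6 = -1
  a_10 = 0·-1 + -1·12 + 1·-5 = -17

0,-1,1 ; -17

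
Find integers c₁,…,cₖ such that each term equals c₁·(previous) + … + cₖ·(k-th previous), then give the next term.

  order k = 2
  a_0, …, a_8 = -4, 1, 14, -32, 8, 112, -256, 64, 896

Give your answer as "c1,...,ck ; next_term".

-2,-4 ; -2048

  a_2 = -2·1 + -4·-4 = 14
  a_3 = -2·14 + -4·1 = -32
  a_4 = -2·-32 + -4·14 = 8
  a_5 = -2·8 + -4·-32 = 112
  a_6 = -2·112 + -4·8 = -256
  a_7 = -2·-256 + -4·112 = 64
  a_8 = -2·64 + -4·-256 = 896
  a_9 = -2·896 + -4·64 = -2048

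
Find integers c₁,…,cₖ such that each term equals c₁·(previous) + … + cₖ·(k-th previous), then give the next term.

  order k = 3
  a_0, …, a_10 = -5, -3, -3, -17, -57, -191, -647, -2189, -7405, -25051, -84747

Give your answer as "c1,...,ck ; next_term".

  a_3 = 3·-3 + 1·-3 + 1·-5 = -17
  a_4 = 3·-17 + 1·-3 + 1·-3 = -57
  a_5 = 3·-57 + 1·-17 + 1·-3 = -191
  a_6 = 3·-191 + 1·-57 + 1·-17 = -647
  a_7 = 3·-647 + 1·-191 + 1·-57 = -2189
  a_8 = 3·-2189 + 1·-647 + 1·-191 = -7405
  a_9 = 3·-7405 + 1·-2189 + 1·-647 = -25051
  a_10 = 3·-25051 + 1·-7405 + 1·-2189 = -84747
  a_11 = 3·-84747 + 1·-25051 + 1·-7405 = -286697

3,1,1 ; -286697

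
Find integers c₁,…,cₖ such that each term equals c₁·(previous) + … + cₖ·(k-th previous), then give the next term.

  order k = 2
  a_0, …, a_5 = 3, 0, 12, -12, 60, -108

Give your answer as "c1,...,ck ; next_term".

-1,4 ; 348

  a_2 = -1·0 + 4·3 = 12
  a_3 = -1·12 + 4·0 = -12
  a_4 = -1·-12 + 4·12 = 60
  a_5 = -1·60 + 4·-12 = -108
  a_6 = -1·-108 + 4·60 = 348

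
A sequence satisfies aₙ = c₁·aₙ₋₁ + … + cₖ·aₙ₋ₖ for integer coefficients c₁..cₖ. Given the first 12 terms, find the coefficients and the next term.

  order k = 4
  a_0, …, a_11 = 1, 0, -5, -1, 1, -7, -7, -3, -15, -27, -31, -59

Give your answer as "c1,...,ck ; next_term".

2,-1,2,-2 ; -111

  a_4 = 2·-1 + -1·-5 + 2·0 + -2·1 = 1
  a_5 = 2·1 + -1·-1 + 2·-5 + -2·0 = -7
  a_6 = 2·-7 + -1·1 + 2·-1 + -2·-5 = -7
  a_7 = 2·-7 + -1·-7 + 2·1 + -2·-1 = -3
  a_8 = 2·-3 + -1·-7 + 2·-7 + -2·1 = -15
  a_9 = 2·-15 + -1·-3 + 2·-7 + -2·-7 = -27
  a_10 = 2·-27 + -1·-15 + 2·-3 + -2·-7 = -31
  a_11 = 2·-31 + -1·-27 + 2·-15 + -2·-3 = -59
  a_12 = 2·-59 + -1·-31 + 2·-27 + -2·-15 = -111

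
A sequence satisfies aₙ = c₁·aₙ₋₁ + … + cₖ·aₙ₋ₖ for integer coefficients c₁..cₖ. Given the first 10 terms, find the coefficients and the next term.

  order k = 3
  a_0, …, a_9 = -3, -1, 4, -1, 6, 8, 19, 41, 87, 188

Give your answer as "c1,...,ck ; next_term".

1,2,1 ; 403

  a_3 = 1·4 + 2·-1 + 1·-3 = -1
  a_4 = 1·-1 + 2·4 + 1·-1 = 6
  a_5 = 1·6 + 2·-1 + 1·4 = 8
  a_6 = 1·8 + 2·6 + 1·-1 = 19
  a_7 = 1·19 + 2·8 + 1·6 = 41
  a_8 = 1·41 + 2·19 + 1·8 = 87
  a_9 = 1·87 + 2·41 + 1·19 = 188
  a_10 = 1·188 + 2·87 + 1·41 = 403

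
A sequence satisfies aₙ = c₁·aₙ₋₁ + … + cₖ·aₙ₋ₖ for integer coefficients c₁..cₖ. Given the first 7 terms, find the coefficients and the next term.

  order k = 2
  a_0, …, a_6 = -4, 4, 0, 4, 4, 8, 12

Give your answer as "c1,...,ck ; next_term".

1,1 ; 20

  a_2 = 1·4 + 1·-4 = 0
  a_3 = 1·0 + 1·4 = 4
  a_4 = 1·4 + 1·0 = 4
  a_5 = 1·4 + 1·4 = 8
  a_6 = 1·8 + 1·4 = 12
  a_7 = 1·12 + 1·8 = 20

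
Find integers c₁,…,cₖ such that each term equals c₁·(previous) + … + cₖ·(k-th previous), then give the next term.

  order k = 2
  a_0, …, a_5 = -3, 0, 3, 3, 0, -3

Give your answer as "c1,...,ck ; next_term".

1,-1 ; -3

  a_2 = 1·0 + -1·-3 = 3
  a_3 = 1·3 + -1·0 = 3
  a_4 = 1·3 + -1·3 = 0
  a_5 = 1·0 + -1·3 = -3
  a_6 = 1·-3 + -1·0 = -3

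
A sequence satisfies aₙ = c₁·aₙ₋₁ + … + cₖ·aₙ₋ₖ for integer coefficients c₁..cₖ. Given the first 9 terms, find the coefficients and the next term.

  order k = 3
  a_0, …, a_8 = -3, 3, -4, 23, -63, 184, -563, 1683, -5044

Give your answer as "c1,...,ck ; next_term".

  a_3 = -2·-4 + 2·3 + -3·-3 = 23
  a_4 = -2·23 + 2·-4 + -3·3 = -63
  a_5 = -2·-63 + 2·23 + -3·-4 = 184
  a_6 = -2·184 + 2·-63 + -3·23 = -563
  a_7 = -2·-563 + 2·184 + -3·-63 = 1683
  a_8 = -2·1683 + 2·-563 + -3·184 = -5044
  a_9 = -2·-5044 + 2·1683 + -3·-563 = 15143

-2,2,-3 ; 15143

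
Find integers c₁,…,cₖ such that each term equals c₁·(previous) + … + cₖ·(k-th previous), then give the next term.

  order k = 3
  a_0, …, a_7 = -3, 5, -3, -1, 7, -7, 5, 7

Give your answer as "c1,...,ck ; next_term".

  a_3 = 0·-3 + 1·5 + 2·-3 = -1
  a_4 = 0·-1 + 1·-3 + 2·5 = 7
  a_5 = 0·7 + 1·-1 + 2·-3 = -7
  a_6 = 0·-7 + 1·7 + 2·-1 = 5
  a_7 = 0·5 + 1·-7 + 2·7 = 7
  a_8 = 0·7 + 1·5 + 2·-7 = -9

0,1,2 ; -9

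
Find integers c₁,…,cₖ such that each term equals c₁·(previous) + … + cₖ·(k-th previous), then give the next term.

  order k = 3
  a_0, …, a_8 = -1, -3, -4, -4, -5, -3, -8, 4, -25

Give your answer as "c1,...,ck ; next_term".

-1,3,-1 ; 45

  a_3 = -1·-4 + 3·-3 + -1·-1 = -4
  a_4 = -1·-4 + 3·-4 + -1·-3 = -5
  a_5 = -1·-5 + 3·-4 + -1·-4 = -3
  a_6 = -1·-3 + 3·-5 + -1·-4 = -8
  a_7 = -1·-8 + 3·-3 + -1·-5 = 4
  a_8 = -1·4 + 3·-8 + -1·-3 = -25
  a_9 = -1·-25 + 3·4 + -1·-8 = 45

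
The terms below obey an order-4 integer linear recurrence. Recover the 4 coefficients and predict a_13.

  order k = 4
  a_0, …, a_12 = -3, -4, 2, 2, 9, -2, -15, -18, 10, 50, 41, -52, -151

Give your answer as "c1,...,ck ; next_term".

0,-1,-2,-1 ; -80

  a_4 = 0·2 + -1·2 + -2·-4 + -1·-3 = 9
  a_5 = 0·9 + -1·2 + -2·2 + -1·-4 = -2
  a_6 = 0·-2 + -1·9 + -2·2 + -1·2 = -15
  a_7 = 0·-15 + -1·-2 + -2·9 + -1·2 = -18
  a_8 = 0·-18 + -1·-15 + -2·-2 + -1·9 = 10
  a_9 = 0·10 + -1·-18 + -2·-15 + -1·-2 = 50
  a_10 = 0·50 + -1·10 + -2·-18 + -1·-15 = 41
  a_11 = 0·41 + -1·50 + -2·10 + -1·-18 = -52
  a_12 = 0·-52 + -1·41 + -2·50 + -1·10 = -151
  a_13 = 0·-151 + -1·-52 + -2·41 + -1·50 = -80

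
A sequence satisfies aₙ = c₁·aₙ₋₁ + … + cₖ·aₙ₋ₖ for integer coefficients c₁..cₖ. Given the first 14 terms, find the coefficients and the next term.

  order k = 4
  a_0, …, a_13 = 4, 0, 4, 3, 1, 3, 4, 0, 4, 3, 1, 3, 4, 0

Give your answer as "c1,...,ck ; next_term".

  a_4 = -1·3 + 0·4 + 1·0 + 1·4 = 1
  a_5 = -1·1 + 0·3 + 1·4 + 1·0 = 3
  a_6 = -1·3 + 0·1 + 1·3 + 1·4 = 4
  a_7 = -1·4 + 0·3 + 1·1 + 1·3 = 0
  a_8 = -1·0 + 0·4 + 1·3 + 1·1 = 4
  a_9 = -1·4 + 0·0 + 1·4 + 1·3 = 3
  a_10 = -1·3 + 0·4 + 1·0 + 1·4 = 1
  a_11 = -1·1 + 0·3 + 1·4 + 1·0 = 3
  a_12 = -1·3 + 0·1 + 1·3 + 1·4 = 4
  a_13 = -1·4 + 0·3 + 1·1 + 1·3 = 0
  a_14 = -1·0 + 0·4 + 1·3 + 1·1 = 4

-1,0,1,1 ; 4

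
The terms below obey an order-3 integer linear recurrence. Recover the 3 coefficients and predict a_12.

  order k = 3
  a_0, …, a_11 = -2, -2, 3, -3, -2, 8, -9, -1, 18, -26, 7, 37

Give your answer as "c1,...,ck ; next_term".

  a_3 = -1·3 + -1·-2 + 1·-2 = -3
  a_4 = -1·-3 + -1·3 + 1·-2 = -2
  a_5 = -1·-2 + -1·-3 + 1·3 = 8
  a_6 = -1·8 + -1·-2 + 1·-3 = -9
  a_7 = -1·-9 + -1·8 + 1·-2 = -1
  a_8 = -1·-1 + -1·-9 + 1·8 = 18
  a_9 = -1·18 + -1·-1 + 1·-9 = -26
  a_10 = -1·-26 + -1·18 + 1·-1 = 7
  a_11 = -1·7 + -1·-26 + 1·18 = 37
  a_12 = -1·37 + -1·7 + 1·-26 = -70

-1,-1,1 ; -70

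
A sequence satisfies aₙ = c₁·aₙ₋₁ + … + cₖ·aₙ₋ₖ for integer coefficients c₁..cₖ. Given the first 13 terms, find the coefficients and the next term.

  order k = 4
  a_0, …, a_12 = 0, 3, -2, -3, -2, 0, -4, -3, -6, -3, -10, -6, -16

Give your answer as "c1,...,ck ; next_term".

0,1,0,1 ; -9

  a_4 = 0·-3 + 1·-2 + 0·3 + 1·0 = -2
  a_5 = 0·-2 + 1·-3 + 0·-2 + 1·3 = 0
  a_6 = 0·0 + 1·-2 + 0·-3 + 1·-2 = -4
  a_7 = 0·-4 + 1·0 + 0·-2 + 1·-3 = -3
  a_8 = 0·-3 + 1·-4 + 0·0 + 1·-2 = -6
  a_9 = 0·-6 + 1·-3 + 0·-4 + 1·0 = -3
  a_10 = 0·-3 + 1·-6 + 0·-3 + 1·-4 = -10
  a_11 = 0·-10 + 1·-3 + 0·-6 + 1·-3 = -6
  a_12 = 0·-6 + 1·-10 + 0·-3 + 1·-6 = -16
  a_13 = 0·-16 + 1·-6 + 0·-10 + 1·-3 = -9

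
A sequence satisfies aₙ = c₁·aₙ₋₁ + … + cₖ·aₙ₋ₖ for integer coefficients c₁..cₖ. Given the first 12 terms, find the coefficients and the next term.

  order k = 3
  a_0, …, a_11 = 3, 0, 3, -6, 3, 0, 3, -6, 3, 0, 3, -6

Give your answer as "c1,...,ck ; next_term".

-1,-1,-1 ; 3

  a_3 = -1·3 + -1·0 + -1·3 = -6
  a_4 = -1·-6 + -1·3 + -1·0 = 3
  a_5 = -1·3 + -1·-6 + -1·3 = 0
  a_6 = -1·0 + -1·3 + -1·-6 = 3
  a_7 = -1·3 + -1·0 + -1·3 = -6
  a_8 = -1·-6 + -1·3 + -1·0 = 3
  a_9 = -1·3 + -1·-6 + -1·3 = 0
  a_10 = -1·0 + -1·3 + -1·-6 = 3
  a_11 = -1·3 + -1·0 + -1·3 = -6
  a_12 = -1·-6 + -1·3 + -1·0 = 3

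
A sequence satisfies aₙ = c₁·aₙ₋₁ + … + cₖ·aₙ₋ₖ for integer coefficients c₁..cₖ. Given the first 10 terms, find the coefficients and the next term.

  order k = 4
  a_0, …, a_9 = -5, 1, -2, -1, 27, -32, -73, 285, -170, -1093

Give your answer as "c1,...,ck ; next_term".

-1,-4,3,-3 ; 2847

  a_4 = -1·-1 + -4·-2 + 3·1 + -3·-5 = 27
  a_5 = -1·27 + -4·-1 + 3·-2 + -3·1 = -32
  a_6 = -1·-32 + -4·27 + 3·-1 + -3·-2 = -73
  a_7 = -1·-73 + -4·-32 + 3·27 + -3·-1 = 285
  a_8 = -1·285 + -4·-73 + 3·-32 + -3·27 = -170
  a_9 = -1·-170 + -4·285 + 3·-73 + -3·-32 = -1093
  a_10 = -1·-1093 + -4·-170 + 3·285 + -3·-73 = 2847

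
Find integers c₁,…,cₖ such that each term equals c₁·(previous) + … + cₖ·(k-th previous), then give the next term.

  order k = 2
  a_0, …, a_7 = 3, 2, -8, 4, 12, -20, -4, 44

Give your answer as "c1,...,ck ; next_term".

  a_2 = -1·2 + -2·3 = -8
  a_3 = -1·-8 + -2·2 = 4
  a_4 = -1·4 + -2·-8 = 12
  a_5 = -1·12 + -2·4 = -20
  a_6 = -1·-20 + -2·12 = -4
  a_7 = -1·-4 + -2·-20 = 44
  a_8 = -1·44 + -2·-4 = -36

-1,-2 ; -36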